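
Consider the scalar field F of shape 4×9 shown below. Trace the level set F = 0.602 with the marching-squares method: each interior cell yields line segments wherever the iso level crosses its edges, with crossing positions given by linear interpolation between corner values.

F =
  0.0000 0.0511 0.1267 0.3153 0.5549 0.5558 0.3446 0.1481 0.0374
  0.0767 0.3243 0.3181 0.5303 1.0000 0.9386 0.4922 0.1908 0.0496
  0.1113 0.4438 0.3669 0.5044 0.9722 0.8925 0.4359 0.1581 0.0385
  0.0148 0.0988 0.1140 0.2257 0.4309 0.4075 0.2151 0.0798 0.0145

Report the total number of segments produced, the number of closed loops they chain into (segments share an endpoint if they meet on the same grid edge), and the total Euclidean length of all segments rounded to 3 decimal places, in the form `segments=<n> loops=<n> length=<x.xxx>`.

segments=8 loops=1 length=8.322

cell (0,3): code 0100 → (0.106,4.000)–(1.000,3.153)
cell (0,4): code 1100 → (0.121,5.000)–(0.106,4.000)
cell (0,5): code 1000 → (1.000,5.754)–(0.121,5.000)
cell (1,3): code 0110 → (1.000,3.153)–(2.000,3.209)
cell (1,5): code 1001 → (2.000,5.636)–(1.000,5.754)
cell (2,3): code 0010 → (2.000,3.209)–(2.684,4.000)
cell (2,4): code 0011 → (2.684,4.000)–(2.599,5.000)
cell (2,5): code 0001 → (2.599,5.000)–(2.000,5.636)
total: 8 segments, chained into 1 closed loop(s), length Σ = 8.322176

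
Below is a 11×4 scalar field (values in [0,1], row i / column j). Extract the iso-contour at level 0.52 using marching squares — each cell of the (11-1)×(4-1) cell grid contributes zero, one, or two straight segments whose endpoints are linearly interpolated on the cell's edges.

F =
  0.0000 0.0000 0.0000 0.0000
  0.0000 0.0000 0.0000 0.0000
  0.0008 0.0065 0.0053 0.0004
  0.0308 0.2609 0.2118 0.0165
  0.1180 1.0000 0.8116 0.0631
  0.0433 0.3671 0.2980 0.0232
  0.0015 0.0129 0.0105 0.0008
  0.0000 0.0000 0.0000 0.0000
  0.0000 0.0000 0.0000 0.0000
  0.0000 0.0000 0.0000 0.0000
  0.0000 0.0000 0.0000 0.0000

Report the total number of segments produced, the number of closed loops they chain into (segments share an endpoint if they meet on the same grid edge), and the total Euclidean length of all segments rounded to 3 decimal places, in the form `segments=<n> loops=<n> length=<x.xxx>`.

segments=6 loops=1 length=5.124

cell (3,0): code 0100 → (3.351,1.000)–(4.000,0.456)
cell (3,1): code 1100 → (3.514,2.000)–(3.351,1.000)
cell (3,2): code 1000 → (4.000,2.390)–(3.514,2.000)
cell (4,0): code 0010 → (4.000,0.456)–(4.758,1.000)
cell (4,1): code 0011 → (4.758,1.000)–(4.568,2.000)
cell (4,2): code 0001 → (4.568,2.000)–(4.000,2.390)
total: 6 segments, chained into 1 closed loop(s), length Σ = 5.123600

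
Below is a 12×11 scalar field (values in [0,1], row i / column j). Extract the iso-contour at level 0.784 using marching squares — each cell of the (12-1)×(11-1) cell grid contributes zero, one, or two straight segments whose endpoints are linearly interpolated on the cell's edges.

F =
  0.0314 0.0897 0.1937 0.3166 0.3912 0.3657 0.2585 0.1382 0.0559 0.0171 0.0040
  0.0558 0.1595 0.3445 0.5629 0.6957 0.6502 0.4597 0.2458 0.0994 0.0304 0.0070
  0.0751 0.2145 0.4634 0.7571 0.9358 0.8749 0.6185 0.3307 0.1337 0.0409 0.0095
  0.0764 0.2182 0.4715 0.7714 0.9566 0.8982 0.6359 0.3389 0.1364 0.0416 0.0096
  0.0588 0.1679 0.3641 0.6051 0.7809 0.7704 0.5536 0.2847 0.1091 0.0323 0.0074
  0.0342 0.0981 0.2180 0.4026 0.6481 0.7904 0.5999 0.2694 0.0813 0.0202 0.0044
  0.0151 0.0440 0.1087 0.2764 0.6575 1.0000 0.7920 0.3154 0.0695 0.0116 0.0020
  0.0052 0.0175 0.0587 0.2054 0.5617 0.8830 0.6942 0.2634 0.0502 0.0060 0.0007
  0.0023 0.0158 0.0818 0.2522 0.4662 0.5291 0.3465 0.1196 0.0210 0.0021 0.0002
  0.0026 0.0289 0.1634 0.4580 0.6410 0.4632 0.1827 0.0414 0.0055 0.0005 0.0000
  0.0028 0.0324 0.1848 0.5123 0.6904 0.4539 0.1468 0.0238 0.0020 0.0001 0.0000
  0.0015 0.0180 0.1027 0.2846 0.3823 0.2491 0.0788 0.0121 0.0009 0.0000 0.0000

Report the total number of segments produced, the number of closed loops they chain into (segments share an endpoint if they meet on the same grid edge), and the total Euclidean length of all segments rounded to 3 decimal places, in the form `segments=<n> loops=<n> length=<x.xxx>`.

segments=18 loops=2 length=14.370

cell (1,3): code 0100 → (1.368,4.000)–(2.000,3.151)
cell (1,4): code 1100 → (1.595,5.000)–(1.368,4.000)
cell (1,5): code 1000 → (2.000,5.355)–(1.595,5.000)
cell (2,3): code 0110 → (2.000,3.151)–(3.000,3.068)
cell (2,5): code 1001 → (3.000,5.435)–(2.000,5.355)
cell (3,3): code 0010 → (3.000,3.068)–(3.982,4.000)
cell (3,4): code 0011 → (3.982,4.000)–(3.894,5.000)
cell (3,5): code 0001 → (3.894,5.000)–(3.000,5.435)
cell (4,4): code 0100 → (4.680,5.000)–(5.000,4.955)
cell (4,5): code 1000 → (5.000,5.034)–(4.680,5.000)
cell (5,4): code 0110 → (5.000,4.955)–(6.000,4.369)
cell (5,5): code 1101 → (5.958,6.000)–(5.000,5.034)
cell (5,6): code 1000 → (6.000,6.017)–(5.958,6.000)
cell (6,4): code 0110 → (6.000,4.369)–(7.000,4.692)
cell (6,5): code 1011 → (7.000,5.524)–(6.082,6.000)
cell (6,6): code 0001 → (6.082,6.000)–(6.000,6.017)
cell (7,4): code 0010 → (7.000,4.692)–(7.280,5.000)
cell (7,5): code 0001 → (7.280,5.000)–(7.000,5.524)
total: 18 segments, chained into 2 closed loop(s), length Σ = 14.369629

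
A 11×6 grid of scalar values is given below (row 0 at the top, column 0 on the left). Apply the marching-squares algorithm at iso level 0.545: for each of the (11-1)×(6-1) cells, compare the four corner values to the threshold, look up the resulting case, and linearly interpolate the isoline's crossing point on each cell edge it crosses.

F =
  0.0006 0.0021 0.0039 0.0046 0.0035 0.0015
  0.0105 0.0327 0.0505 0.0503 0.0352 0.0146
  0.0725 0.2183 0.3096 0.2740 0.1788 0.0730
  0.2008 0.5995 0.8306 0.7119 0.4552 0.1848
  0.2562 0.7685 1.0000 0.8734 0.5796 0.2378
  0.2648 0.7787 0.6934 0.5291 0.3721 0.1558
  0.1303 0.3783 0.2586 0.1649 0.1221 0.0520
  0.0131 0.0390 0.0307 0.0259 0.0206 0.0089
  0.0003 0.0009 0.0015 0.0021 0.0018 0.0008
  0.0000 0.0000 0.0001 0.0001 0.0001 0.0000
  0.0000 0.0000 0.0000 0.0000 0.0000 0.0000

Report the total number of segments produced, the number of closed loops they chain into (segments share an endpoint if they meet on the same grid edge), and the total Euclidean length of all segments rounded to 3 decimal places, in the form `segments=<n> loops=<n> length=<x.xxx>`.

cell (2,0): code 0100 → (2.857,1.000)–(3.000,0.863)
cell (2,1): code 1100 → (2.452,2.000)–(2.857,1.000)
cell (2,2): code 1100 → (2.619,3.000)–(2.452,2.000)
cell (2,3): code 1000 → (3.000,3.650)–(2.619,3.000)
cell (3,0): code 0110 → (3.000,0.863)–(4.000,0.564)
cell (3,3): code 1101 → (3.722,4.000)–(3.000,3.650)
cell (3,4): code 1000 → (4.000,4.101)–(3.722,4.000)
cell (4,0): code 0110 → (4.000,0.564)–(5.000,0.545)
cell (4,2): code 1011 → (5.000,2.903)–(4.954,3.000)
cell (4,3): code 0011 → (4.954,3.000)–(4.167,4.000)
cell (4,4): code 0001 → (4.167,4.000)–(4.000,4.101)
cell (5,0): code 0010 → (5.000,0.545)–(5.584,1.000)
cell (5,1): code 0011 → (5.584,1.000)–(5.341,2.000)
cell (5,2): code 0001 → (5.341,2.000)–(5.000,2.903)
total: 14 segments, chained into 1 closed loop(s), length Σ = 10.495824

segments=14 loops=1 length=10.496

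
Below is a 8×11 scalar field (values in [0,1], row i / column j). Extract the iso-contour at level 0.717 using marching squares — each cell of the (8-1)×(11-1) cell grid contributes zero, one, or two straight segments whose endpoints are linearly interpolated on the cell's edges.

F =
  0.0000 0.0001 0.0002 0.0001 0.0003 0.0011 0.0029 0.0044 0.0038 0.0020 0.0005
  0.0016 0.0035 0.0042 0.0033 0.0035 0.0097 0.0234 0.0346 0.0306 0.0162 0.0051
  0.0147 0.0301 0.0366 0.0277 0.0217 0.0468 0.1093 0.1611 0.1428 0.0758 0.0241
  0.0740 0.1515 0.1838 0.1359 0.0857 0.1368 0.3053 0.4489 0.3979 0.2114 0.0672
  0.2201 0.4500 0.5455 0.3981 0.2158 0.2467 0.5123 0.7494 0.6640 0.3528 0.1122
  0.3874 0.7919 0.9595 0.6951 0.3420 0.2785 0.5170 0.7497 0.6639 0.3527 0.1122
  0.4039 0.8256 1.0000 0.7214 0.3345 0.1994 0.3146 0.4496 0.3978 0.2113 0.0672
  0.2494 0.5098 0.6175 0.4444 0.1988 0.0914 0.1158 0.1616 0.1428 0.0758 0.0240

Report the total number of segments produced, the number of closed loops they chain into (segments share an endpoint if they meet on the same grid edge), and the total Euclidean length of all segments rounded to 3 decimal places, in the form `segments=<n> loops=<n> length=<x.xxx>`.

segments=16 loops=2 length=10.349

cell (3,6): code 0100 → (3.892,7.000)–(4.000,6.863)
cell (3,7): code 1000 → (4.000,7.379)–(3.892,7.000)
cell (4,0): code 0100 → (4.781,1.000)–(5.000,0.815)
cell (4,1): code 1100 → (4.414,2.000)–(4.781,1.000)
cell (4,2): code 1000 → (5.000,2.917)–(4.414,2.000)
cell (4,6): code 0110 → (4.000,6.863)–(5.000,6.859)
cell (4,7): code 1001 → (5.000,7.381)–(4.000,7.379)
cell (5,0): code 0110 → (5.000,0.815)–(6.000,0.742)
cell (5,2): code 1101 → (5.833,3.000)–(5.000,2.917)
cell (5,3): code 1000 → (6.000,3.011)–(5.833,3.000)
cell (5,6): code 0010 → (5.000,6.859)–(5.109,7.000)
cell (5,7): code 0001 → (5.109,7.000)–(5.000,7.381)
cell (6,0): code 0010 → (6.000,0.742)–(6.344,1.000)
cell (6,1): code 0011 → (6.344,1.000)–(6.740,2.000)
cell (6,2): code 0011 → (6.740,2.000)–(6.016,3.000)
cell (6,3): code 0001 → (6.016,3.000)–(6.000,3.011)
total: 16 segments, chained into 2 closed loop(s), length Σ = 10.349293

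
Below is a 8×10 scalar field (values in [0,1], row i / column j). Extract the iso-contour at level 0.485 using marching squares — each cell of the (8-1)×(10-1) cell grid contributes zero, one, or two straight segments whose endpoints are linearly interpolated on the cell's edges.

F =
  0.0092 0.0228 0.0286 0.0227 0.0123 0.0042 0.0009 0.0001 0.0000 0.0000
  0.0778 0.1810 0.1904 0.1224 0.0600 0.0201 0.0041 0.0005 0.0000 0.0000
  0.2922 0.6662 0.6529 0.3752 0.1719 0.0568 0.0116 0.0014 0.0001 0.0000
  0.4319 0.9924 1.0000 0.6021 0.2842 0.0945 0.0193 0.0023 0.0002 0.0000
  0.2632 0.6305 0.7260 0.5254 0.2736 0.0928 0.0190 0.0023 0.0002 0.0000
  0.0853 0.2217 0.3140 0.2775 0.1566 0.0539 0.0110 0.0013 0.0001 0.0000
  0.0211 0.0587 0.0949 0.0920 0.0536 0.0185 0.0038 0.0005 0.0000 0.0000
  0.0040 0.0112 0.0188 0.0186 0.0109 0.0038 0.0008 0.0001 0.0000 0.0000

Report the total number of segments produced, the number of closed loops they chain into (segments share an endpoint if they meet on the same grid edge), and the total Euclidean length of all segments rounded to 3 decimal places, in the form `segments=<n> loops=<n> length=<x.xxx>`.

segments=12 loops=1 length=9.677

cell (1,0): code 0100 → (1.627,1.000)–(2.000,0.516)
cell (1,1): code 1100 → (1.637,2.000)–(1.627,1.000)
cell (1,2): code 1000 → (2.000,2.605)–(1.637,2.000)
cell (2,0): code 0110 → (2.000,0.516)–(3.000,0.095)
cell (2,2): code 1101 → (2.484,3.000)–(2.000,2.605)
cell (2,3): code 1000 → (3.000,3.368)–(2.484,3.000)
cell (3,0): code 0110 → (3.000,0.095)–(4.000,0.604)
cell (3,3): code 1001 → (4.000,3.160)–(3.000,3.368)
cell (4,0): code 0010 → (4.000,0.604)–(4.356,1.000)
cell (4,1): code 0011 → (4.356,1.000)–(4.585,2.000)
cell (4,2): code 0011 → (4.585,2.000)–(4.163,3.000)
cell (4,3): code 0001 → (4.163,3.000)–(4.000,3.160)
total: 12 segments, chained into 1 closed loop(s), length Σ = 9.676930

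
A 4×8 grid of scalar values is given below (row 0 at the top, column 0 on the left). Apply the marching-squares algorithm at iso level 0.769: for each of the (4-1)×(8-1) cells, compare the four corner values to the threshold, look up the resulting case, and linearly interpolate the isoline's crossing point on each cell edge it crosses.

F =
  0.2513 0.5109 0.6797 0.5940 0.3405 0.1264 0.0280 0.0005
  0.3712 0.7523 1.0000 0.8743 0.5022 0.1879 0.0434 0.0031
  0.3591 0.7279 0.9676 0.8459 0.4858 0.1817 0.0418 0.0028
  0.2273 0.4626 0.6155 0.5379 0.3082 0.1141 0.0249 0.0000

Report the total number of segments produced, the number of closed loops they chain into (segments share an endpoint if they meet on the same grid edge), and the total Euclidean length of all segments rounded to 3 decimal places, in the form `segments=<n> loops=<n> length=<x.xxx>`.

segments=8 loops=1 length=7.094

cell (0,1): code 0100 → (0.279,2.000)–(1.000,1.067)
cell (0,2): code 1100 → (0.624,3.000)–(0.279,2.000)
cell (0,3): code 1000 → (1.000,3.283)–(0.624,3.000)
cell (1,1): code 0110 → (1.000,1.067)–(2.000,1.171)
cell (1,3): code 1001 → (2.000,3.214)–(1.000,3.283)
cell (2,1): code 0010 → (2.000,1.171)–(2.564,2.000)
cell (2,2): code 0011 → (2.564,2.000)–(2.250,3.000)
cell (2,3): code 0001 → (2.250,3.000)–(2.000,3.214)
total: 8 segments, chained into 1 closed loop(s), length Σ = 7.094161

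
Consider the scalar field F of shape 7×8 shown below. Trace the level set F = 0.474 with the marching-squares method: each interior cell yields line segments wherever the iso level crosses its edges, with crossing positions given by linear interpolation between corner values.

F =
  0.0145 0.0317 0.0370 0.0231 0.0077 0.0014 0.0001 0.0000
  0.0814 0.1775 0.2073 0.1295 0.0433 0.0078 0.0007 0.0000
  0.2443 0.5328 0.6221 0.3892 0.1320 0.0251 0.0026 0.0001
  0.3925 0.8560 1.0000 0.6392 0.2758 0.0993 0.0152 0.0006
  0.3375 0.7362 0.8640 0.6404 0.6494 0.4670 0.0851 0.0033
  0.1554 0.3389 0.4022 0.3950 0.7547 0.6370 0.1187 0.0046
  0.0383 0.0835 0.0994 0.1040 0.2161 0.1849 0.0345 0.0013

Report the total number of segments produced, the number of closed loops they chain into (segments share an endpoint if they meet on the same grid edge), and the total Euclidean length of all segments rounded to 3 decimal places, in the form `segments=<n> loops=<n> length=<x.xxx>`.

segments=18 loops=1 length=14.178

cell (1,0): code 0100 → (1.835,1.000)–(2.000,0.796)
cell (1,1): code 1100 → (1.643,2.000)–(1.835,1.000)
cell (1,2): code 1000 → (2.000,2.636)–(1.643,2.000)
cell (2,0): code 0110 → (2.000,0.796)–(3.000,0.176)
cell (2,2): code 1101 → (2.339,3.000)–(2.000,2.636)
cell (2,3): code 1000 → (3.000,3.455)–(2.339,3.000)
cell (3,0): code 0110 → (3.000,0.176)–(4.000,0.342)
cell (3,3): code 1101 → (3.531,4.000)–(3.000,3.455)
cell (3,4): code 1000 → (4.000,4.962)–(3.531,4.000)
cell (4,0): code 0010 → (4.000,0.342)–(4.660,1.000)
cell (4,1): code 0011 → (4.660,1.000)–(4.845,2.000)
cell (4,2): code 0011 → (4.845,2.000)–(4.678,3.000)
cell (4,3): code 0111 → (4.678,3.000)–(5.000,3.220)
cell (4,4): code 1101 → (4.041,5.000)–(4.000,4.962)
cell (4,5): code 1000 → (5.000,5.314)–(4.041,5.000)
cell (5,3): code 0010 → (5.000,3.220)–(5.521,4.000)
cell (5,4): code 0011 → (5.521,4.000)–(5.361,5.000)
cell (5,5): code 0001 → (5.361,5.000)–(5.000,5.314)
total: 18 segments, chained into 1 closed loop(s), length Σ = 14.178268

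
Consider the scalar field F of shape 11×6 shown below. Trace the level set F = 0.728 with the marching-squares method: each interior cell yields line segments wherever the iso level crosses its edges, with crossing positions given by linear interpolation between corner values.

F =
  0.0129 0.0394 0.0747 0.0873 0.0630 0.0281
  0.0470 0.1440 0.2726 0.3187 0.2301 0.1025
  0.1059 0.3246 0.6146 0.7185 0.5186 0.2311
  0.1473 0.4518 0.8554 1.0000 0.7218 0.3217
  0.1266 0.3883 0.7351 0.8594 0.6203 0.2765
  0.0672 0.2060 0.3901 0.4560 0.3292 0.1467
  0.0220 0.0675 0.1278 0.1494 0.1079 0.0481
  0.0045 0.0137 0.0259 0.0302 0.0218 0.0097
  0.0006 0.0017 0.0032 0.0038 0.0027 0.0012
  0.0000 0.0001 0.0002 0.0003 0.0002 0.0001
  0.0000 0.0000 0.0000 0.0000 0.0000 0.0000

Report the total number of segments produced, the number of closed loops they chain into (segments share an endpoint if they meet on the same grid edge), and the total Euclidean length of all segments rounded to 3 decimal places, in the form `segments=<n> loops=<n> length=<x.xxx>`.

segments=8 loops=1 length=6.926

cell (2,1): code 0100 → (2.471,2.000)–(3.000,1.684)
cell (2,2): code 1100 → (2.034,3.000)–(2.471,2.000)
cell (2,3): code 1000 → (3.000,3.978)–(2.034,3.000)
cell (3,1): code 0110 → (3.000,1.684)–(4.000,1.980)
cell (3,3): code 1001 → (4.000,3.550)–(3.000,3.978)
cell (4,1): code 0010 → (4.000,1.980)–(4.021,2.000)
cell (4,2): code 0011 → (4.021,2.000)–(4.326,3.000)
cell (4,3): code 0001 → (4.326,3.000)–(4.000,3.550)
total: 8 segments, chained into 1 closed loop(s), length Σ = 6.925937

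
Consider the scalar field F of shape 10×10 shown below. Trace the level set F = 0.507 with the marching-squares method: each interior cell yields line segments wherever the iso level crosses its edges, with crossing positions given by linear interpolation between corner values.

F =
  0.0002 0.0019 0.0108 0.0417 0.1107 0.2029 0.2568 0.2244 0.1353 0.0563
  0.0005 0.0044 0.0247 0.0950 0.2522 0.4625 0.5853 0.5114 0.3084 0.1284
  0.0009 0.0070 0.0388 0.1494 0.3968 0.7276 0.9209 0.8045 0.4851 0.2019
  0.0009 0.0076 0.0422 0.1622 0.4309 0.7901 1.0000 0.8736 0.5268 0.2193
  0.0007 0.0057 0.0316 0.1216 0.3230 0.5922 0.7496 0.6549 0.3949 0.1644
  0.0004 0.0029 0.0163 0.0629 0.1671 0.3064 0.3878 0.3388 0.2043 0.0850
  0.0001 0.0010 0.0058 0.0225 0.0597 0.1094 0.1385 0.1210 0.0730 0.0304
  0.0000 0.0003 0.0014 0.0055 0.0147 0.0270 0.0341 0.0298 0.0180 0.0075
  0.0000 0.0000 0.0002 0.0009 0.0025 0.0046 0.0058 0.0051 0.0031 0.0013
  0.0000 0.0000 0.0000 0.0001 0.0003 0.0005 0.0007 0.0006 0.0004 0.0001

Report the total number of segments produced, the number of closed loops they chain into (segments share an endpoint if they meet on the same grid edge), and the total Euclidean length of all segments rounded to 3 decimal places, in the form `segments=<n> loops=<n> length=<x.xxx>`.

cell (0,5): code 0100 → (0.762,6.000)–(1.000,5.362)
cell (0,6): code 1100 → (0.985,7.000)–(0.762,6.000)
cell (0,7): code 1000 → (1.000,7.022)–(0.985,7.000)
cell (1,4): code 0100 → (1.168,5.000)–(2.000,4.333)
cell (1,5): code 1110 → (1.000,5.362)–(1.168,5.000)
cell (1,7): code 1001 → (2.000,7.931)–(1.000,7.022)
cell (2,4): code 0110 → (2.000,4.333)–(3.000,4.212)
cell (2,7): code 1101 → (2.525,8.000)–(2.000,7.931)
cell (2,8): code 1000 → (3.000,8.064)–(2.525,8.000)
cell (3,4): code 0110 → (3.000,4.212)–(4.000,4.684)
cell (3,7): code 1011 → (4.000,7.569)–(3.150,8.000)
cell (3,8): code 0001 → (3.150,8.000)–(3.000,8.064)
cell (4,4): code 0010 → (4.000,4.684)–(4.298,5.000)
cell (4,5): code 0011 → (4.298,5.000)–(4.671,6.000)
cell (4,6): code 0011 → (4.671,6.000)–(4.468,7.000)
cell (4,7): code 0001 → (4.468,7.000)–(4.000,7.569)
total: 16 segments, chained into 1 closed loop(s), length Σ = 12.046366

segments=16 loops=1 length=12.046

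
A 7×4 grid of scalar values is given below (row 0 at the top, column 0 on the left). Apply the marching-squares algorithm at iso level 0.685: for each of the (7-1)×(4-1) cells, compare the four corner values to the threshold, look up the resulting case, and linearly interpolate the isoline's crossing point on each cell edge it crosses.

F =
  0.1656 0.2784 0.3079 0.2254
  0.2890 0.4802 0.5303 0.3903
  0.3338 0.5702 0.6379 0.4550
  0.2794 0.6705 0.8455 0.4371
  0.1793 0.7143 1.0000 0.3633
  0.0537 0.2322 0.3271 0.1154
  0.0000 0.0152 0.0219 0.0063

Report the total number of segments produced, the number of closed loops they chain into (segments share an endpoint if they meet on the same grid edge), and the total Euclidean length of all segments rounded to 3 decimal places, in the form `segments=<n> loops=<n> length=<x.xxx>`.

cell (2,1): code 0100 → (2.227,2.000)–(3.000,1.083)
cell (2,2): code 1000 → (3.000,2.393)–(2.227,2.000)
cell (3,0): code 0100 → (3.331,1.000)–(4.000,0.945)
cell (3,1): code 1110 → (3.000,1.083)–(3.331,1.000)
cell (3,2): code 1001 → (4.000,2.495)–(3.000,2.393)
cell (4,0): code 0010 → (4.000,0.945)–(4.061,1.000)
cell (4,1): code 0011 → (4.061,1.000)–(4.468,2.000)
cell (4,2): code 0001 → (4.468,2.000)–(4.000,2.495)
total: 8 segments, chained into 1 closed loop(s), length Σ = 5.927114

segments=8 loops=1 length=5.927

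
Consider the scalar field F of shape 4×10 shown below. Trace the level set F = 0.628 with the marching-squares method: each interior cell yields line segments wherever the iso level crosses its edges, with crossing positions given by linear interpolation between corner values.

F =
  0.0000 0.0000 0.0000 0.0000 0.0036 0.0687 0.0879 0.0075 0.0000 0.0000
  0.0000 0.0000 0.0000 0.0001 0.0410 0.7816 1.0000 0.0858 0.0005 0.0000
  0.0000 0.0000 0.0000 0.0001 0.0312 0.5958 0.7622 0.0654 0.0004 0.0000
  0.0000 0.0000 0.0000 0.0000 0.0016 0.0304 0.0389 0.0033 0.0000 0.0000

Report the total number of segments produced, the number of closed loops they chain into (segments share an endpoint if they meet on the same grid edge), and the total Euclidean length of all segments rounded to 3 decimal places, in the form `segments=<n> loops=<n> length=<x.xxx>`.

cell (0,4): code 0100 → (0.785,5.000)–(1.000,4.793)
cell (0,5): code 1100 → (0.592,6.000)–(0.785,5.000)
cell (0,6): code 1000 → (1.000,6.407)–(0.592,6.000)
cell (1,4): code 0010 → (1.000,4.793)–(1.827,5.000)
cell (1,5): code 0111 → (1.827,5.000)–(2.000,5.194)
cell (1,6): code 1001 → (2.000,6.193)–(1.000,6.407)
cell (2,5): code 0010 → (2.000,5.194)–(2.186,6.000)
cell (2,6): code 0001 → (2.186,6.000)–(2.000,6.193)
total: 8 segments, chained into 1 closed loop(s), length Σ = 5.123301

segments=8 loops=1 length=5.123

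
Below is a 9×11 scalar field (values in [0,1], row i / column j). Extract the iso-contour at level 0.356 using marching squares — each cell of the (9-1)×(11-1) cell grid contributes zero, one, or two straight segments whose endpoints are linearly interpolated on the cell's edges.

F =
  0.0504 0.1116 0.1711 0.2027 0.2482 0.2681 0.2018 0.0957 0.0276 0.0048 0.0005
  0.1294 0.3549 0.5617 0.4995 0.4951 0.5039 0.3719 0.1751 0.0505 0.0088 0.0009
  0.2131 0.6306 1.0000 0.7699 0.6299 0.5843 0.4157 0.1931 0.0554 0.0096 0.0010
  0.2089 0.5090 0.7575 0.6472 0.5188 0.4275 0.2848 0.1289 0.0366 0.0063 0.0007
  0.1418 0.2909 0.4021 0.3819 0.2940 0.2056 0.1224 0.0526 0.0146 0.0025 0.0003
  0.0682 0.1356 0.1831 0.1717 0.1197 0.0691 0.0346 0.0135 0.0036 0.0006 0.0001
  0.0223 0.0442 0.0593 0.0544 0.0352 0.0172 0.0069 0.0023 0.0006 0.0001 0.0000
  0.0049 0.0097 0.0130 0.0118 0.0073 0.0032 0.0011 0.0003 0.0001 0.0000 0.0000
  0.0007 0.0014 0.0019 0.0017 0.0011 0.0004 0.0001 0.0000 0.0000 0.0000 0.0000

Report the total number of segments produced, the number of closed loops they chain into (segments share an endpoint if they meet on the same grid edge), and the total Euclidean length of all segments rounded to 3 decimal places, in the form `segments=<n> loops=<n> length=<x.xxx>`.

segments=20 loops=1 length=15.628

cell (0,1): code 0100 → (0.473,2.000)–(1.000,1.005)
cell (0,2): code 1100 → (0.517,3.000)–(0.473,2.000)
cell (0,3): code 1100 → (0.437,4.000)–(0.517,3.000)
cell (0,4): code 1100 → (0.373,5.000)–(0.437,4.000)
cell (0,5): code 1100 → (0.907,6.000)–(0.373,5.000)
cell (0,6): code 1000 → (1.000,6.081)–(0.907,6.000)
cell (1,0): code 0100 → (1.004,1.000)–(2.000,0.342)
cell (1,1): code 1110 → (1.000,1.005)–(1.004,1.000)
cell (1,6): code 1001 → (2.000,6.268)–(1.000,6.081)
cell (2,0): code 0110 → (2.000,0.342)–(3.000,0.490)
cell (2,5): code 1011 → (3.000,5.501)–(2.456,6.000)
cell (2,6): code 0001 → (2.456,6.000)–(2.000,6.268)
cell (3,0): code 0010 → (3.000,0.490)–(3.702,1.000)
cell (3,1): code 0111 → (3.702,1.000)–(4.000,1.585)
cell (3,3): code 1011 → (4.000,3.295)–(3.724,4.000)
cell (3,4): code 0011 → (3.724,4.000)–(3.322,5.000)
cell (3,5): code 0001 → (3.322,5.000)–(3.000,5.501)
cell (4,1): code 0010 → (4.000,1.585)–(4.211,2.000)
cell (4,2): code 0011 → (4.211,2.000)–(4.123,3.000)
cell (4,3): code 0001 → (4.123,3.000)–(4.000,3.295)
total: 20 segments, chained into 1 closed loop(s), length Σ = 15.627741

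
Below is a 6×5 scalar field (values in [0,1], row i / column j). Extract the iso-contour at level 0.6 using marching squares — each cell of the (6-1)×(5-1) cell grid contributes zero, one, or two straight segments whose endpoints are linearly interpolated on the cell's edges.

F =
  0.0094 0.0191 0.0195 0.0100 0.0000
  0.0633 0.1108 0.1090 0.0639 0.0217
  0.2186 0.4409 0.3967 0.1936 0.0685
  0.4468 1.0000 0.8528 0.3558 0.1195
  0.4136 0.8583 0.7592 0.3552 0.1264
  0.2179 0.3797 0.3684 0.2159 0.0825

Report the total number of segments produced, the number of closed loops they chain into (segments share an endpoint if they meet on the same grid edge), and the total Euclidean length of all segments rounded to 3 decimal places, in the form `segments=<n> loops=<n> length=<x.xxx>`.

segments=8 loops=1 length=7.167

cell (2,0): code 0100 → (2.285,1.000)–(3.000,0.277)
cell (2,1): code 1100 → (2.446,2.000)–(2.285,1.000)
cell (2,2): code 1000 → (3.000,2.509)–(2.446,2.000)
cell (3,0): code 0110 → (3.000,0.277)–(4.000,0.419)
cell (3,2): code 1001 → (4.000,2.394)–(3.000,2.509)
cell (4,0): code 0010 → (4.000,0.419)–(4.540,1.000)
cell (4,1): code 0011 → (4.540,1.000)–(4.407,2.000)
cell (4,2): code 0001 → (4.407,2.000)–(4.000,2.394)
total: 8 segments, chained into 1 closed loop(s), length Σ = 7.167355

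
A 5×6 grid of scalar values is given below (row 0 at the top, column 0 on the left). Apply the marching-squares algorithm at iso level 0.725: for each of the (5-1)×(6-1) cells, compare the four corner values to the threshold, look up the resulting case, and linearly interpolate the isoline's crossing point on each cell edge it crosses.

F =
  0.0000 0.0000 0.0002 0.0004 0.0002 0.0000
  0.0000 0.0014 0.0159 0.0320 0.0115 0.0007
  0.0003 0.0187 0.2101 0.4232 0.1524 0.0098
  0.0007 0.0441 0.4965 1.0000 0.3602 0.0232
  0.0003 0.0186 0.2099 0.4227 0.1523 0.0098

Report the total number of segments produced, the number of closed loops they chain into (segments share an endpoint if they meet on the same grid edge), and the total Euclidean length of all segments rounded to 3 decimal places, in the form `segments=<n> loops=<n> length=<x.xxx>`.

cell (2,2): code 0100 → (2.523,3.000)–(3.000,2.454)
cell (2,3): code 1000 → (3.000,3.430)–(2.523,3.000)
cell (3,2): code 0010 → (3.000,2.454)–(3.476,3.000)
cell (3,3): code 0001 → (3.476,3.000)–(3.000,3.430)
total: 4 segments, chained into 1 closed loop(s), length Σ = 2.733241

segments=4 loops=1 length=2.733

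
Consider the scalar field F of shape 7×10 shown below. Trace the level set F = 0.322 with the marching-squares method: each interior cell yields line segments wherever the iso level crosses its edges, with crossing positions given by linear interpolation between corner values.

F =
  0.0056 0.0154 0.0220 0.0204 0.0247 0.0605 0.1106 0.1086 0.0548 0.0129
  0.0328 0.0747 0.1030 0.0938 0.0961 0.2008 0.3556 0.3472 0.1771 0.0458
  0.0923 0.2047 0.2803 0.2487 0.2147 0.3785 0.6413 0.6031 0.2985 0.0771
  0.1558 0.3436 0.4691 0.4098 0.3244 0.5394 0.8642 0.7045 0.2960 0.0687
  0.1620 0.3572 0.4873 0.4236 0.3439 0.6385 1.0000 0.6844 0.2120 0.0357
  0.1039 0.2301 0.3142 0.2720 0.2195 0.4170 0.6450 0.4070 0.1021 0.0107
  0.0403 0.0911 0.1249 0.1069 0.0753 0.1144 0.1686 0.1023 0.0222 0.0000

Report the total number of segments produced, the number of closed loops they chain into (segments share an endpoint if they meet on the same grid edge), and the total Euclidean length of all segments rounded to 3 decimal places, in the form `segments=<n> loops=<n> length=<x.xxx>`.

cell (0,5): code 0100 → (0.863,6.000)–(1.000,5.783)
cell (0,6): code 1100 → (0.894,7.000)–(0.863,6.000)
cell (0,7): code 1000 → (1.000,7.148)–(0.894,7.000)
cell (1,4): code 0100 → (1.682,5.000)–(2.000,4.655)
cell (1,5): code 1110 → (1.000,5.783)–(1.682,5.000)
cell (1,7): code 1001 → (2.000,7.923)–(1.000,7.148)
cell (2,0): code 0100 → (2.844,1.000)–(3.000,0.885)
cell (2,1): code 1100 → (2.221,2.000)–(2.844,1.000)
cell (2,2): code 1100 → (2.455,3.000)–(2.221,2.000)
cell (2,3): code 1100 → (2.978,4.000)–(2.455,3.000)
cell (2,4): code 1110 → (2.000,4.655)–(2.978,4.000)
cell (2,7): code 1001 → (3.000,7.936)–(2.000,7.923)
cell (3,0): code 0110 → (3.000,0.885)–(4.000,0.820)
cell (3,7): code 1001 → (4.000,7.767)–(3.000,7.936)
cell (4,0): code 0010 → (4.000,0.820)–(4.277,1.000)
cell (4,1): code 0011 → (4.277,1.000)–(4.955,2.000)
cell (4,2): code 0011 → (4.955,2.000)–(4.670,3.000)
cell (4,3): code 0011 → (4.670,3.000)–(4.176,4.000)
cell (4,4): code 0111 → (4.176,4.000)–(5.000,4.519)
cell (4,7): code 1001 → (5.000,7.279)–(4.000,7.767)
cell (5,4): code 0010 → (5.000,4.519)–(5.314,5.000)
cell (5,5): code 0011 → (5.314,5.000)–(5.678,6.000)
cell (5,6): code 0011 → (5.678,6.000)–(5.279,7.000)
cell (5,7): code 0001 → (5.279,7.000)–(5.000,7.279)
total: 24 segments, chained into 1 closed loop(s), length Σ = 20.822998

segments=24 loops=1 length=20.823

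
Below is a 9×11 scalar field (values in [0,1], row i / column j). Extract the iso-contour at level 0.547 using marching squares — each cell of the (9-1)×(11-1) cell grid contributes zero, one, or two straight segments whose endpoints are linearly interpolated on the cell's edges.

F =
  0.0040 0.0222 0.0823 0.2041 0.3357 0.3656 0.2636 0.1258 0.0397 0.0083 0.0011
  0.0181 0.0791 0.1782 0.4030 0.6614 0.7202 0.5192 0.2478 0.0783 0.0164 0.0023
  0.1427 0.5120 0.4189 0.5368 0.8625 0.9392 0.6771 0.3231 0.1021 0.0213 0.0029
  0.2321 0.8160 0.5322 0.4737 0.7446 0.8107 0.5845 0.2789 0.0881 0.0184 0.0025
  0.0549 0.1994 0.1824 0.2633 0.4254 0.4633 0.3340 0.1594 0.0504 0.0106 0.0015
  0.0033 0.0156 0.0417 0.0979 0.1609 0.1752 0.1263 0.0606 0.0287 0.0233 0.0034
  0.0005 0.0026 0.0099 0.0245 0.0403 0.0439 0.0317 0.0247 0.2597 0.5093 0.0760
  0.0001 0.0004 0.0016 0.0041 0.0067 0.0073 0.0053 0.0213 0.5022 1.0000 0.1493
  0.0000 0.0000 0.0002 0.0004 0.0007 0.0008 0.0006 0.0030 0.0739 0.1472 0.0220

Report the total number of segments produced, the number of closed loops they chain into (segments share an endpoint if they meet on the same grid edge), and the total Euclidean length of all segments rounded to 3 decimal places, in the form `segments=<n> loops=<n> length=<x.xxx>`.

cell (0,3): code 0100 → (0.649,4.000)–(1.000,3.557)
cell (0,4): code 1100 → (0.512,5.000)–(0.649,4.000)
cell (0,5): code 1000 → (1.000,5.862)–(0.512,5.000)
cell (1,3): code 0110 → (1.000,3.557)–(2.000,3.031)
cell (1,5): code 1101 → (1.176,6.000)–(1.000,5.862)
cell (1,6): code 1000 → (2.000,6.368)–(1.176,6.000)
cell (2,0): code 0100 → (2.115,1.000)–(3.000,0.539)
cell (2,1): code 1000 → (3.000,1.948)–(2.115,1.000)
cell (2,3): code 0110 → (2.000,3.031)–(3.000,3.271)
cell (2,6): code 1001 → (3.000,6.123)–(2.000,6.368)
cell (3,0): code 0010 → (3.000,0.539)–(3.436,1.000)
cell (3,1): code 0001 → (3.436,1.000)–(3.000,1.948)
cell (3,3): code 0010 → (3.000,3.271)–(3.619,4.000)
cell (3,4): code 0011 → (3.619,4.000)–(3.759,5.000)
cell (3,5): code 0011 → (3.759,5.000)–(3.150,6.000)
cell (3,6): code 0001 → (3.150,6.000)–(3.000,6.123)
cell (6,8): code 0100 → (6.077,9.000)–(7.000,8.090)
cell (6,9): code 1000 → (7.000,9.533)–(6.077,9.000)
cell (7,8): code 0010 → (7.000,8.090)–(7.531,9.000)
cell (7,9): code 0001 → (7.531,9.000)–(7.000,9.533)
total: 20 segments, chained into 3 closed loop(s), length Σ = 18.349851

segments=20 loops=3 length=18.350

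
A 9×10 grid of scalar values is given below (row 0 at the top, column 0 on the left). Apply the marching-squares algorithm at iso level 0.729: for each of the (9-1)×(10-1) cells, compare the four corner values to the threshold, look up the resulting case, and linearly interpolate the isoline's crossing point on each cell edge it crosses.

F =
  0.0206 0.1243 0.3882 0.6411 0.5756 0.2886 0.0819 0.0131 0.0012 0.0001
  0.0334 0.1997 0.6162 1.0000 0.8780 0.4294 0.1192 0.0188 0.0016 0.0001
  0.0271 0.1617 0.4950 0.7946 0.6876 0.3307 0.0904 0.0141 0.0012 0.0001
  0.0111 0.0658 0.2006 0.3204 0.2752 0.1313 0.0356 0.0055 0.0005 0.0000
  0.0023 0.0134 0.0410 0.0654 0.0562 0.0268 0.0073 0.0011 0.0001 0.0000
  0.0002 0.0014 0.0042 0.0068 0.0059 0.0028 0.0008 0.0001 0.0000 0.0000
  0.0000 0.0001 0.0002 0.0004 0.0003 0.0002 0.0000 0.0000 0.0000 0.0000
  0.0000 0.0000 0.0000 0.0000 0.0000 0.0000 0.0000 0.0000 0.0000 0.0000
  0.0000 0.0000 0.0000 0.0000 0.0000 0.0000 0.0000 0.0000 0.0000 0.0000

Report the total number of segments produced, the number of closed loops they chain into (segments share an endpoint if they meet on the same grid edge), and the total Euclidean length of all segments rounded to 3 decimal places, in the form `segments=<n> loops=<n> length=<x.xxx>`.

cell (0,2): code 0100 → (0.245,3.000)–(1.000,2.294)
cell (0,3): code 1100 → (0.507,4.000)–(0.245,3.000)
cell (0,4): code 1000 → (1.000,4.332)–(0.507,4.000)
cell (1,2): code 0110 → (1.000,2.294)–(2.000,2.781)
cell (1,3): code 1011 → (2.000,3.613)–(1.783,4.000)
cell (1,4): code 0001 → (1.783,4.000)–(1.000,4.332)
cell (2,2): code 0010 → (2.000,2.781)–(2.138,3.000)
cell (2,3): code 0001 → (2.138,3.000)–(2.000,3.613)
total: 8 segments, chained into 1 closed loop(s), length Σ = 5.955654

segments=8 loops=1 length=5.956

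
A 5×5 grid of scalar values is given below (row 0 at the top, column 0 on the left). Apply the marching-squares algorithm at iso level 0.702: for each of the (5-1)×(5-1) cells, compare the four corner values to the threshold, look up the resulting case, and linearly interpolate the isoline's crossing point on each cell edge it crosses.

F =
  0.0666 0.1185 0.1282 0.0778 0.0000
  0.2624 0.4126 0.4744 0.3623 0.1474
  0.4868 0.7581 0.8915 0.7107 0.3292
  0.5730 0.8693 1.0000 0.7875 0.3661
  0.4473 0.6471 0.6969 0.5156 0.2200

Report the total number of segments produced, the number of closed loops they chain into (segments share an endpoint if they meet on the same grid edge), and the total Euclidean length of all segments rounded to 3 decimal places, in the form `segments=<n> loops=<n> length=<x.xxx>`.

cell (1,0): code 0100 → (1.838,1.000)–(2.000,0.793)
cell (1,1): code 1100 → (1.546,2.000)–(1.838,1.000)
cell (1,2): code 1100 → (1.975,3.000)–(1.546,2.000)
cell (1,3): code 1000 → (2.000,3.023)–(1.975,3.000)
cell (2,0): code 0110 → (2.000,0.793)–(3.000,0.435)
cell (2,3): code 1001 → (3.000,3.203)–(2.000,3.023)
cell (3,0): code 0010 → (3.000,0.435)–(3.753,1.000)
cell (3,1): code 0011 → (3.753,1.000)–(3.983,2.000)
cell (3,2): code 0011 → (3.983,2.000)–(3.314,3.000)
cell (3,3): code 0001 → (3.314,3.000)–(3.000,3.203)
total: 10 segments, chained into 1 closed loop(s), length Σ = 8.049446

segments=10 loops=1 length=8.049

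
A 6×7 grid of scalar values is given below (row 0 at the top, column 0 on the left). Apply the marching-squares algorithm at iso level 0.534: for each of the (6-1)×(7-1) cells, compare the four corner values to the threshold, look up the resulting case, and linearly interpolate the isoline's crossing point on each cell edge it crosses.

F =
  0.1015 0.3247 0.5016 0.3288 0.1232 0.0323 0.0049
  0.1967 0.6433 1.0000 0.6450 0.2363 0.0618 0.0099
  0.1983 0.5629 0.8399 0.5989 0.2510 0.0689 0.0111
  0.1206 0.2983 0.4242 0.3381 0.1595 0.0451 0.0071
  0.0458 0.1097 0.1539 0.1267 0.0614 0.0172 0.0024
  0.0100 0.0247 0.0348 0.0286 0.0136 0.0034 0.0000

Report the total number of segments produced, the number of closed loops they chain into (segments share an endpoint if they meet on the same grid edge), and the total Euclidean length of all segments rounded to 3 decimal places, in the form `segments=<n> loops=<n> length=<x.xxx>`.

cell (0,0): code 0100 → (0.657,1.000)–(1.000,0.755)
cell (0,1): code 1100 → (0.065,2.000)–(0.657,1.000)
cell (0,2): code 1100 → (0.649,3.000)–(0.065,2.000)
cell (0,3): code 1000 → (1.000,3.272)–(0.649,3.000)
cell (1,0): code 0110 → (1.000,0.755)–(2.000,0.921)
cell (1,3): code 1001 → (2.000,3.187)–(1.000,3.272)
cell (2,0): code 0010 → (2.000,0.921)–(2.109,1.000)
cell (2,1): code 0011 → (2.109,1.000)–(2.736,2.000)
cell (2,2): code 0011 → (2.736,2.000)–(2.249,3.000)
cell (2,3): code 0001 → (2.249,3.000)–(2.000,3.187)
total: 10 segments, chained into 1 closed loop(s), length Σ = 7.940904

segments=10 loops=1 length=7.941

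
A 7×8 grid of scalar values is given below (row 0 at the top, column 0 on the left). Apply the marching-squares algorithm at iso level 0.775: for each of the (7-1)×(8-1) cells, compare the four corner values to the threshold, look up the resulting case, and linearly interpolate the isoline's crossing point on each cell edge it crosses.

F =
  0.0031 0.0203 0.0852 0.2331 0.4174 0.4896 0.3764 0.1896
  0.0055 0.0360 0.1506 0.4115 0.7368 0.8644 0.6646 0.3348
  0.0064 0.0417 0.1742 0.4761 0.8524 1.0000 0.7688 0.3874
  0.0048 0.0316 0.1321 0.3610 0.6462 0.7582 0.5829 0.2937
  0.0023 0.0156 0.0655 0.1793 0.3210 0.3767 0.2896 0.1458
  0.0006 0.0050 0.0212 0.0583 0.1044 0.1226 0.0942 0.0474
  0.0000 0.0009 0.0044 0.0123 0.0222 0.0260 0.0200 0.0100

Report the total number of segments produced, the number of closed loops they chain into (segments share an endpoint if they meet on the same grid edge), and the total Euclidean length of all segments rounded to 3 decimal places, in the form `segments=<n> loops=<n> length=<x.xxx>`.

segments=8 loops=1 length=6.442

cell (0,4): code 0100 → (0.761,5.000)–(1.000,4.299)
cell (0,5): code 1000 → (1.000,5.447)–(0.761,5.000)
cell (1,3): code 0100 → (1.330,4.000)–(2.000,3.794)
cell (1,4): code 1110 → (1.000,4.299)–(1.330,4.000)
cell (1,5): code 1001 → (2.000,5.973)–(1.000,5.447)
cell (2,3): code 0010 → (2.000,3.794)–(2.375,4.000)
cell (2,4): code 0011 → (2.375,4.000)–(2.931,5.000)
cell (2,5): code 0001 → (2.931,5.000)–(2.000,5.973)
total: 8 segments, chained into 1 closed loop(s), length Σ = 6.441526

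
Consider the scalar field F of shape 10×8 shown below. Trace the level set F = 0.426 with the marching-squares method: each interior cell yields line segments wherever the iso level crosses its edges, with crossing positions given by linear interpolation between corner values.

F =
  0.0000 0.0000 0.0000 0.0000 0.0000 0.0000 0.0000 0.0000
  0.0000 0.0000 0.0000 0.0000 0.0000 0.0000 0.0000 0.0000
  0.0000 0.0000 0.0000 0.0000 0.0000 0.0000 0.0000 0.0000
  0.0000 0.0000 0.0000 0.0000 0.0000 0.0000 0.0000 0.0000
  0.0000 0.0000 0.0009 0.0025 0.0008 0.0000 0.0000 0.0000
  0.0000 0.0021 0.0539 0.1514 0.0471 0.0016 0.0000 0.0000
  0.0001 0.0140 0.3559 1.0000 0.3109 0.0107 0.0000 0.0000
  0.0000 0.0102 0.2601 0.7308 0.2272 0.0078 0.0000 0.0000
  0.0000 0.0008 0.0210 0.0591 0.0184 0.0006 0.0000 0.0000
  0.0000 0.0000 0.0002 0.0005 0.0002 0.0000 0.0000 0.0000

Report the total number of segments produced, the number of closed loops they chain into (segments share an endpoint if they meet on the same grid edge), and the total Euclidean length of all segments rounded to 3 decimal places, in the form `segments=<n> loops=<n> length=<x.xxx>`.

cell (5,2): code 0100 → (5.324,3.000)–(6.000,2.109)
cell (5,3): code 1000 → (6.000,3.833)–(5.324,3.000)
cell (6,2): code 0110 → (6.000,2.109)–(7.000,2.352)
cell (6,3): code 1001 → (7.000,3.605)–(6.000,3.833)
cell (7,2): code 0010 → (7.000,2.352)–(7.454,3.000)
cell (7,3): code 0001 → (7.454,3.000)–(7.000,3.605)
total: 6 segments, chained into 1 closed loop(s), length Σ = 5.793835

segments=6 loops=1 length=5.794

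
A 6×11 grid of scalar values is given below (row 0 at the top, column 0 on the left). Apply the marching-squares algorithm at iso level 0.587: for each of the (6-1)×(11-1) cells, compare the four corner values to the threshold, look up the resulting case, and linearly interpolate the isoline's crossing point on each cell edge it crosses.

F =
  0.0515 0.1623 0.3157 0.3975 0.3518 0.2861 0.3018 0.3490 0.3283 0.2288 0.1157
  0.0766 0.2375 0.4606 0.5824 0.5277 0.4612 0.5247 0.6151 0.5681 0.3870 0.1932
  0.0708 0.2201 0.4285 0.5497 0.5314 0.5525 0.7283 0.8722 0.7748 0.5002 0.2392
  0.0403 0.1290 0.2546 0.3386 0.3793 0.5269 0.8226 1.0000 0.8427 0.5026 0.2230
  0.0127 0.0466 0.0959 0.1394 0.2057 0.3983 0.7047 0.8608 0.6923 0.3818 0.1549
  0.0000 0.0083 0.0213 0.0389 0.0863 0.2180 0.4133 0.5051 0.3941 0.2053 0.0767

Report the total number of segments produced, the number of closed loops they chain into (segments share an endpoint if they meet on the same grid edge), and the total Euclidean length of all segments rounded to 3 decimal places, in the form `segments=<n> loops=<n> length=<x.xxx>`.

segments=14 loops=1 length=11.662

cell (0,6): code 0100 → (0.894,7.000)–(1.000,6.689)
cell (0,7): code 1000 → (1.000,7.598)–(0.894,7.000)
cell (1,5): code 0100 → (1.306,6.000)–(2.000,5.196)
cell (1,6): code 1110 → (1.000,6.689)–(1.306,6.000)
cell (1,7): code 1101 → (1.091,8.000)–(1.000,7.598)
cell (1,8): code 1000 → (2.000,8.684)–(1.091,8.000)
cell (2,5): code 0110 → (2.000,5.196)–(3.000,5.203)
cell (2,8): code 1001 → (3.000,8.752)–(2.000,8.684)
cell (3,5): code 0110 → (3.000,5.203)–(4.000,5.616)
cell (3,8): code 1001 → (4.000,8.339)–(3.000,8.752)
cell (4,5): code 0010 → (4.000,5.616)–(4.404,6.000)
cell (4,6): code 0011 → (4.404,6.000)–(4.770,7.000)
cell (4,7): code 0011 → (4.770,7.000)–(4.353,8.000)
cell (4,8): code 0001 → (4.353,8.000)–(4.000,8.339)
total: 14 segments, chained into 1 closed loop(s), length Σ = 11.662026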